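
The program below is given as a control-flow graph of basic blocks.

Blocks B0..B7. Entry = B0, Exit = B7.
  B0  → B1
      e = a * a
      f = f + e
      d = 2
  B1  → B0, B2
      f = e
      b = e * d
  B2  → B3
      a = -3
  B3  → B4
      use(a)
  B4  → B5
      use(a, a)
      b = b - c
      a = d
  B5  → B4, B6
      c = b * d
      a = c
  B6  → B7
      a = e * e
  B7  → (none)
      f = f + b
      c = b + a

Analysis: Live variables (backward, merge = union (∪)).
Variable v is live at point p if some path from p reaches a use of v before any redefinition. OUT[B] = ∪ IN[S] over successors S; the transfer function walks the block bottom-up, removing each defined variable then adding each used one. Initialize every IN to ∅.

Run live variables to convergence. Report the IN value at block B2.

Answer: {b, c, d, e, f}

Derivation:
Per-block solution:
  B0:  IN={a, c, f}  OUT={a, c, d, e}
  B1:  IN={a, c, d, e}  OUT={a, b, c, d, e, f}
  B2:  IN={b, c, d, e, f}  OUT={a, b, c, d, e, f}
  B3:  IN={a, b, c, d, e, f}  OUT={a, b, c, d, e, f}
  B4:  IN={a, b, c, d, e, f}  OUT={b, d, e, f}
  B5:  IN={b, d, e, f}  OUT={a, b, c, d, e, f}
  B6:  IN={b, e, f}  OUT={a, b, f}
  B7:  IN={a, b, f}  OUT={}

Merge at B2: OUT[B2] = IN[B3] = {a, b, c, d, e, f}
Applying B2's transfer function to that OUT value gives IN[B2] (row B2 above).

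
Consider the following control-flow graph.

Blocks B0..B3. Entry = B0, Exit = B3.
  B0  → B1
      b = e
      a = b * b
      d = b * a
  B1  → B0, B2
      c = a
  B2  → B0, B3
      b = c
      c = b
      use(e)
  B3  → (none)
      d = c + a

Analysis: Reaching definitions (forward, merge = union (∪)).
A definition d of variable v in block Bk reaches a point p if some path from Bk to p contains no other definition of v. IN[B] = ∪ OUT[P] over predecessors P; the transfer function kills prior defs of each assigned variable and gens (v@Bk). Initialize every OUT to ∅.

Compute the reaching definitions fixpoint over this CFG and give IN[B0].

Answer: {a@B0, b@B0, b@B2, c@B1, c@B2, d@B0}

Derivation:
Fixpoint table:
  B0:   IN={a@B0, b@B0, b@B2, c@B1, c@B2, d@B0}   OUT={a@B0, b@B0, c@B1, c@B2, d@B0}
  B1:   IN={a@B0, b@B0, c@B1, c@B2, d@B0}   OUT={a@B0, b@B0, c@B1, d@B0}
  B2:   IN={a@B0, b@B0, c@B1, d@B0}   OUT={a@B0, b@B2, c@B2, d@B0}
  B3:   IN={a@B0, b@B2, c@B2, d@B0}   OUT={a@B0, b@B2, c@B2, d@B3}

Merge at B0 (entry node, so the boundary value {} is joined with the incoming edge(s)): IN[B0] = {} ⊔ OUT[B1] ⊔ OUT[B2] = {a@B0, b@B0, b@B2, c@B1, c@B2, d@B0}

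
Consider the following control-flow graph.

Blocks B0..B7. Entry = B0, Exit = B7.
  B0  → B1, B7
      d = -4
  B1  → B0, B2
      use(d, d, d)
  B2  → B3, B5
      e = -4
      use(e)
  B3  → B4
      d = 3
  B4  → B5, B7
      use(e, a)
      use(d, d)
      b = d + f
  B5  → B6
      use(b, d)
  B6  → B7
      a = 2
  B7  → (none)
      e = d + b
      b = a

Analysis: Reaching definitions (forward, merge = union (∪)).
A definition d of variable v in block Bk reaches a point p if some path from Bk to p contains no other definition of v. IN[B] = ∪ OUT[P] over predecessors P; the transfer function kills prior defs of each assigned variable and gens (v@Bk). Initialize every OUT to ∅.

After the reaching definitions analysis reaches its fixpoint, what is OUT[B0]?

Fixpoint table:
  B0:  IN={d@B0}  OUT={d@B0}
  B1:  IN={d@B0}  OUT={d@B0}
  B2:  IN={d@B0}  OUT={d@B0, e@B2}
  B3:  IN={d@B0, e@B2}  OUT={d@B3, e@B2}
  B4:  IN={d@B3, e@B2}  OUT={b@B4, d@B3, e@B2}
  B5:  IN={b@B4, d@B0, d@B3, e@B2}  OUT={b@B4, d@B0, d@B3, e@B2}
  B6:  IN={b@B4, d@B0, d@B3, e@B2}  OUT={a@B6, b@B4, d@B0, d@B3, e@B2}
  B7:  IN={a@B6, b@B4, d@B0, d@B3, e@B2}  OUT={a@B6, b@B7, d@B0, d@B3, e@B7}

Merge at B0 (entry node, so the boundary value {} is joined with the incoming edge(s)): IN[B0] = {} ⊔ OUT[B1] = {d@B0}
Applying B0's transfer function to that IN value gives OUT[B0] (row B0 above).

Answer: {d@B0}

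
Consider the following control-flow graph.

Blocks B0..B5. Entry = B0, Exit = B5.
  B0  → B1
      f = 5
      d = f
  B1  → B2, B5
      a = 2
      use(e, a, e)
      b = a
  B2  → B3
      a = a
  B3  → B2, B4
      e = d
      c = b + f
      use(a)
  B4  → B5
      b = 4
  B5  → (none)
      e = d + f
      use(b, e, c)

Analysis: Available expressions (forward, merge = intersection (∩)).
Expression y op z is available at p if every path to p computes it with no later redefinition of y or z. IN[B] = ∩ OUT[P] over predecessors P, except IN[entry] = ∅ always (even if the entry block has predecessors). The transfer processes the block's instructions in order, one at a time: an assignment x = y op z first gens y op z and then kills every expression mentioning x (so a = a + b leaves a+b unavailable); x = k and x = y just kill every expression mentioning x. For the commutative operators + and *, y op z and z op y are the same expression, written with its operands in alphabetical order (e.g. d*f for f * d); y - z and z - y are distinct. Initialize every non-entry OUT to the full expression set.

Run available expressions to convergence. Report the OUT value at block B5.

Per-block solution:
  B0: | IN={} | OUT={}
  B1: | IN={} | OUT={}
  B2: | IN={} | OUT={}
  B3: | IN={} | OUT={b+f}
  B4: | IN={b+f} | OUT={}
  B5: | IN={} | OUT={d+f}

Merge at B5: IN[B5] = OUT[B1] ∩ OUT[B4] = {}
Applying B5's transfer function to that IN value gives OUT[B5] (row B5 above).

Answer: {d+f}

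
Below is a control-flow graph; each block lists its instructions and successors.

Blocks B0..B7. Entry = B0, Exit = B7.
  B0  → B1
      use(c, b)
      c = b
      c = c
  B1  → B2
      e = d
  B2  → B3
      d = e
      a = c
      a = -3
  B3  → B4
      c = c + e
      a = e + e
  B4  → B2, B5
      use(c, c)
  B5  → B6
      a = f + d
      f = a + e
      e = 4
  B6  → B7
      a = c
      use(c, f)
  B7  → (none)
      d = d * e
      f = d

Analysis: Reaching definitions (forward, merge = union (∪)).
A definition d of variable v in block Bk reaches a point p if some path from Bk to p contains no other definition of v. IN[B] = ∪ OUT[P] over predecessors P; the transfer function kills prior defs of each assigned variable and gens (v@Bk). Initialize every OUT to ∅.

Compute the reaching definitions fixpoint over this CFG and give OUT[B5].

Answer: {a@B5, c@B3, d@B2, e@B5, f@B5}

Working:
Fixpoint table:
  B0:  IN={}  OUT={c@B0}
  B1:  IN={c@B0}  OUT={c@B0, e@B1}
  B2:  IN={a@B3, c@B0, c@B3, d@B2, e@B1}  OUT={a@B2, c@B0, c@B3, d@B2, e@B1}
  B3:  IN={a@B2, c@B0, c@B3, d@B2, e@B1}  OUT={a@B3, c@B3, d@B2, e@B1}
  B4:  IN={a@B3, c@B3, d@B2, e@B1}  OUT={a@B3, c@B3, d@B2, e@B1}
  B5:  IN={a@B3, c@B3, d@B2, e@B1}  OUT={a@B5, c@B3, d@B2, e@B5, f@B5}
  B6:  IN={a@B5, c@B3, d@B2, e@B5, f@B5}  OUT={a@B6, c@B3, d@B2, e@B5, f@B5}
  B7:  IN={a@B6, c@B3, d@B2, e@B5, f@B5}  OUT={a@B6, c@B3, d@B7, e@B5, f@B7}

Merge at B5: IN[B5] = OUT[B4] = {a@B3, c@B3, d@B2, e@B1}
Applying B5's transfer function to that IN value gives OUT[B5] (row B5 above).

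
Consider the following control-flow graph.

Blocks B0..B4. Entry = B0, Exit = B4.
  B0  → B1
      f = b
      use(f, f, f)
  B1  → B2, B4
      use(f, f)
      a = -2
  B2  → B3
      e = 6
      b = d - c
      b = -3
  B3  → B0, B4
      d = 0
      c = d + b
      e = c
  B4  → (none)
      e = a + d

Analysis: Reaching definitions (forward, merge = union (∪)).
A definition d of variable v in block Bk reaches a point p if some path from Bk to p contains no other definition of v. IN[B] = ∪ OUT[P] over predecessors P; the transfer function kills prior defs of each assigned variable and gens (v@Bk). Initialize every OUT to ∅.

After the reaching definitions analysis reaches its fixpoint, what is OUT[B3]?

Per-block solution:
  B0:   IN={a@B1, b@B2, c@B3, d@B3, e@B3, f@B0}   OUT={a@B1, b@B2, c@B3, d@B3, e@B3, f@B0}
  B1:   IN={a@B1, b@B2, c@B3, d@B3, e@B3, f@B0}   OUT={a@B1, b@B2, c@B3, d@B3, e@B3, f@B0}
  B2:   IN={a@B1, b@B2, c@B3, d@B3, e@B3, f@B0}   OUT={a@B1, b@B2, c@B3, d@B3, e@B2, f@B0}
  B3:   IN={a@B1, b@B2, c@B3, d@B3, e@B2, f@B0}   OUT={a@B1, b@B2, c@B3, d@B3, e@B3, f@B0}
  B4:   IN={a@B1, b@B2, c@B3, d@B3, e@B3, f@B0}   OUT={a@B1, b@B2, c@B3, d@B3, e@B4, f@B0}

Merge at B3: IN[B3] = OUT[B2] = {a@B1, b@B2, c@B3, d@B3, e@B2, f@B0}
Applying B3's transfer function to that IN value gives OUT[B3] (row B3 above).

Answer: {a@B1, b@B2, c@B3, d@B3, e@B3, f@B0}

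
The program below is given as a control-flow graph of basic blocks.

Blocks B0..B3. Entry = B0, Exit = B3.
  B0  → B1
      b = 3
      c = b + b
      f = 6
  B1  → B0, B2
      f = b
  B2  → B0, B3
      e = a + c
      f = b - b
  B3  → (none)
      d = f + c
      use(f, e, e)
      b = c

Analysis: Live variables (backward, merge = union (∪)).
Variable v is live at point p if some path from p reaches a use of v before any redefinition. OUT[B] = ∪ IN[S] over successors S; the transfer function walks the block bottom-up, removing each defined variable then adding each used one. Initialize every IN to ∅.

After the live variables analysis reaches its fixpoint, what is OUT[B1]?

Answer: {a, b, c}

Working:
Converged values:
  B0:  IN={a}  OUT={a, b, c}
  B1:  IN={a, b, c}  OUT={a, b, c}
  B2:  IN={a, b, c}  OUT={a, c, e, f}
  B3:  IN={c, e, f}  OUT={}

Merge at B1: OUT[B1] = IN[B0] ⊔ IN[B2] = {a, b, c}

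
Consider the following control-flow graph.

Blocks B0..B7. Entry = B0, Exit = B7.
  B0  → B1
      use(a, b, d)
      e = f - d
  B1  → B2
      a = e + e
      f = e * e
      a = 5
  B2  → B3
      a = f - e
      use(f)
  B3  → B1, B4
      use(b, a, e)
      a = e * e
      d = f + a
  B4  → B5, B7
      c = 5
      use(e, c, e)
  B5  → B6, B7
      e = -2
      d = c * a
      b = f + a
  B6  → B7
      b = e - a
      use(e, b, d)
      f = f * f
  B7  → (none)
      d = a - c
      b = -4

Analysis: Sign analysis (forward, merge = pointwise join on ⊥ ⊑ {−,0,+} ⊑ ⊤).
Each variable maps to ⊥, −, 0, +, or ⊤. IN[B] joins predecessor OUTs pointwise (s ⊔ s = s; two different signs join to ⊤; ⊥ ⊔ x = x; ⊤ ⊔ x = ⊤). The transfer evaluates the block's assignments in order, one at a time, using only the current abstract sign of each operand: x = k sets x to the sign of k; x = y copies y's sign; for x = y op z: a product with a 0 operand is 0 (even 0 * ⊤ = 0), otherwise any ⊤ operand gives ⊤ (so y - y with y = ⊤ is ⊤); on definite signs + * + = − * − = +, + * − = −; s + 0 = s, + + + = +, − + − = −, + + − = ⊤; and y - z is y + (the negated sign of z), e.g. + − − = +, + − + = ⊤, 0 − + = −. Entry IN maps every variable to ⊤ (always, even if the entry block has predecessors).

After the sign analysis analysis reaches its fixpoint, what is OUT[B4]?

Converged values:
  B0: | IN=(all ⊤) | OUT=(all ⊤)
  B1: | IN=(all ⊤) | OUT={a:+; rest ⊤}
  B2: | IN={a:+; rest ⊤} | OUT=(all ⊤)
  B3: | IN=(all ⊤) | OUT=(all ⊤)
  B4: | IN=(all ⊤) | OUT={c:+; rest ⊤}
  B5: | IN={c:+; rest ⊤} | OUT={c:+, e:-; rest ⊤}
  B6: | IN={c:+, e:-; rest ⊤} | OUT={c:+, e:-; rest ⊤}
  B7: | IN={c:+; rest ⊤} | OUT={b:-, c:+; rest ⊤}

Merge at B4: IN[B4] = OUT[B3] = {a: ⊤, b: ⊤, c: ⊤, d: ⊤, e: ⊤, f: ⊤}
Applying B4's transfer function to that IN value gives OUT[B4] (row B4 above).

Answer: {a: ⊤, b: ⊤, c: +, d: ⊤, e: ⊤, f: ⊤}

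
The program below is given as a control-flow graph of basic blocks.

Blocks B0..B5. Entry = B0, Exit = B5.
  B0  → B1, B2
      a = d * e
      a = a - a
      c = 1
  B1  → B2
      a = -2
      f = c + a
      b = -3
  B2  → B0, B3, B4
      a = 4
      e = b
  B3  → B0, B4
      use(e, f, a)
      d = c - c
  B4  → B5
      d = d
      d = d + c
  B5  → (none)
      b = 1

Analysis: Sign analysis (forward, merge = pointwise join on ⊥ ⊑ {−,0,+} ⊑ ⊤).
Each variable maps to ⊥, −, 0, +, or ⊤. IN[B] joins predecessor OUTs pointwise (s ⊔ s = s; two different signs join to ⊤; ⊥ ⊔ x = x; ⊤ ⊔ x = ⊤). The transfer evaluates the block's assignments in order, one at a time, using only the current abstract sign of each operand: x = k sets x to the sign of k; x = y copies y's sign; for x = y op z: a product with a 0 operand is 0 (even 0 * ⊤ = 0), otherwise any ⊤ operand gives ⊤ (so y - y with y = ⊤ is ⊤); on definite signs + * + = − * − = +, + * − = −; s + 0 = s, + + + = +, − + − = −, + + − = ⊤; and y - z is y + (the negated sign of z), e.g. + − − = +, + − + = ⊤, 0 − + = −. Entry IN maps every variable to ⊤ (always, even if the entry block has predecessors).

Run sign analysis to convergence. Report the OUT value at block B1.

Answer: {a: -, b: -, c: +, d: ⊤, e: ⊤, f: ⊤}

Derivation:
Fixpoint table:
  B0:   IN=(all ⊤)   OUT={c:+; rest ⊤}
  B1:   IN={c:+; rest ⊤}   OUT={a:-, b:-, c:+; rest ⊤}
  B2:   IN={c:+; rest ⊤}   OUT={a:+, c:+; rest ⊤}
  B3:   IN={a:+, c:+; rest ⊤}   OUT={a:+, c:+; rest ⊤}
  B4:   IN={a:+, c:+; rest ⊤}   OUT={a:+, c:+; rest ⊤}
  B5:   IN={a:+, c:+; rest ⊤}   OUT={a:+, b:+, c:+; rest ⊤}

Merge at B1: IN[B1] = OUT[B0] = {a: ⊤, b: ⊤, c: +, d: ⊤, e: ⊤, f: ⊤}
Applying B1's transfer function to that IN value gives OUT[B1] (row B1 above).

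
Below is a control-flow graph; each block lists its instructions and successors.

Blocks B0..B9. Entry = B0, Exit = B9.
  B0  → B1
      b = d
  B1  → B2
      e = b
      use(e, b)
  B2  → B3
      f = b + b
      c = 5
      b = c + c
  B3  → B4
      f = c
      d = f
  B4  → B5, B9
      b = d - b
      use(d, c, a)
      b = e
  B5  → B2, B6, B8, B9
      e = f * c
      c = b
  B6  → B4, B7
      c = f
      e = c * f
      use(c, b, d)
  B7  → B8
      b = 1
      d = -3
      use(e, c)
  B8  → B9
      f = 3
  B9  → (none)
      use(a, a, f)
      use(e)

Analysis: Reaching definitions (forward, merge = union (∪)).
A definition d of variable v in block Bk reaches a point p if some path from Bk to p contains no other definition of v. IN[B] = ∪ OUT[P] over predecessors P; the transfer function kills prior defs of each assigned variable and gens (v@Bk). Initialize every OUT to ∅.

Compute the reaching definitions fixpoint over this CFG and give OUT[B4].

Answer: {b@B4, c@B2, c@B6, d@B3, e@B1, e@B5, e@B6, f@B3}

Derivation:
Per-block solution:
  B0:   IN={}   OUT={b@B0}
  B1:   IN={b@B0}   OUT={b@B0, e@B1}
  B2:   IN={b@B0, b@B4, c@B5, d@B3, e@B1, e@B5, f@B3}   OUT={b@B2, c@B2, d@B3, e@B1, e@B5, f@B2}
  B3:   IN={b@B2, c@B2, d@B3, e@B1, e@B5, f@B2}   OUT={b@B2, c@B2, d@B3, e@B1, e@B5, f@B3}
  B4:   IN={b@B2, b@B4, c@B2, c@B6, d@B3, e@B1, e@B5, e@B6, f@B3}   OUT={b@B4, c@B2, c@B6, d@B3, e@B1, e@B5, e@B6, f@B3}
  B5:   IN={b@B4, c@B2, c@B6, d@B3, e@B1, e@B5, e@B6, f@B3}   OUT={b@B4, c@B5, d@B3, e@B5, f@B3}
  B6:   IN={b@B4, c@B5, d@B3, e@B5, f@B3}   OUT={b@B4, c@B6, d@B3, e@B6, f@B3}
  B7:   IN={b@B4, c@B6, d@B3, e@B6, f@B3}   OUT={b@B7, c@B6, d@B7, e@B6, f@B3}
  B8:   IN={b@B4, b@B7, c@B5, c@B6, d@B3, d@B7, e@B5, e@B6, f@B3}   OUT={b@B4, b@B7, c@B5, c@B6, d@B3, d@B7, e@B5, e@B6, f@B8}
  B9:   IN={b@B4, b@B7, c@B2, c@B5, c@B6, d@B3, d@B7, e@B1, e@B5, e@B6, f@B3, f@B8}   OUT={b@B4, b@B7, c@B2, c@B5, c@B6, d@B3, d@B7, e@B1, e@B5, e@B6, f@B3, f@B8}

Merge at B4: IN[B4] = OUT[B3] ⊔ OUT[B6] = {b@B2, b@B4, c@B2, c@B6, d@B3, e@B1, e@B5, e@B6, f@B3}
Applying B4's transfer function to that IN value gives OUT[B4] (row B4 above).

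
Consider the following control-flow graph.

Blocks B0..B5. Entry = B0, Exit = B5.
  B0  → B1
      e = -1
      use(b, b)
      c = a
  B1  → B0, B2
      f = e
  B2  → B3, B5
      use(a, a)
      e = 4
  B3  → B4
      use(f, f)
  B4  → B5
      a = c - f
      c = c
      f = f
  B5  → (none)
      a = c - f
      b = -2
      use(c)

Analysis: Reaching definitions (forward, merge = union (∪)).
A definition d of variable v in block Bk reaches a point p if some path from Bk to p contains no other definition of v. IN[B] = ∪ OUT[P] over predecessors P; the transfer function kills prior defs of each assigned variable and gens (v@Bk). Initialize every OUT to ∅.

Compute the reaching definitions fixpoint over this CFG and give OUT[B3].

Converged values:
  B0:   IN={c@B0, e@B0, f@B1}   OUT={c@B0, e@B0, f@B1}
  B1:   IN={c@B0, e@B0, f@B1}   OUT={c@B0, e@B0, f@B1}
  B2:   IN={c@B0, e@B0, f@B1}   OUT={c@B0, e@B2, f@B1}
  B3:   IN={c@B0, e@B2, f@B1}   OUT={c@B0, e@B2, f@B1}
  B4:   IN={c@B0, e@B2, f@B1}   OUT={a@B4, c@B4, e@B2, f@B4}
  B5:   IN={a@B4, c@B0, c@B4, e@B2, f@B1, f@B4}   OUT={a@B5, b@B5, c@B0, c@B4, e@B2, f@B1, f@B4}

Merge at B3: IN[B3] = OUT[B2] = {c@B0, e@B2, f@B1}
Applying B3's transfer function to that IN value gives OUT[B3] (row B3 above).

Answer: {c@B0, e@B2, f@B1}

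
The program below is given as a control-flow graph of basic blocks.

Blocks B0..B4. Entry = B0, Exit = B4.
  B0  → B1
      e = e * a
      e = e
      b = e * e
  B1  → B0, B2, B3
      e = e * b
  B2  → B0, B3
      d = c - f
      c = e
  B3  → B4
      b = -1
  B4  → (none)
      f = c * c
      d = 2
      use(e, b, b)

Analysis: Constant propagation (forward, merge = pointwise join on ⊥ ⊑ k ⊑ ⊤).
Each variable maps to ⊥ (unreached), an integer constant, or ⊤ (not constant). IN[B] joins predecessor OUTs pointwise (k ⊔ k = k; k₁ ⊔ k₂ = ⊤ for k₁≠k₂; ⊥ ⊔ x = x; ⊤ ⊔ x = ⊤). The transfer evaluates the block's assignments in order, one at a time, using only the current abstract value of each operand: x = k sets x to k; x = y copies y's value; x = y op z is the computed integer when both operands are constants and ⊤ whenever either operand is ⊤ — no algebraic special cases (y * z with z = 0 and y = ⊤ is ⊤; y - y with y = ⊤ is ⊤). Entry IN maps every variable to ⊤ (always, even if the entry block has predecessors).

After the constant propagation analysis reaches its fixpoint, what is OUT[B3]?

Answer: {a: ⊤, b: -1, c: ⊤, d: ⊤, e: ⊤, f: ⊤}

Working:
Converged values:
  B0:   IN=(all ⊤)   OUT=(all ⊤)
  B1:   IN=(all ⊤)   OUT=(all ⊤)
  B2:   IN=(all ⊤)   OUT=(all ⊤)
  B3:   IN=(all ⊤)   OUT={b:-1; rest ⊤}
  B4:   IN={b:-1; rest ⊤}   OUT={b:-1, d:2; rest ⊤}

Merge at B3: IN[B3] = OUT[B1] ⊔ OUT[B2] = {a: ⊤, b: ⊤, c: ⊤, d: ⊤, e: ⊤, f: ⊤}
Applying B3's transfer function to that IN value gives OUT[B3] (row B3 above).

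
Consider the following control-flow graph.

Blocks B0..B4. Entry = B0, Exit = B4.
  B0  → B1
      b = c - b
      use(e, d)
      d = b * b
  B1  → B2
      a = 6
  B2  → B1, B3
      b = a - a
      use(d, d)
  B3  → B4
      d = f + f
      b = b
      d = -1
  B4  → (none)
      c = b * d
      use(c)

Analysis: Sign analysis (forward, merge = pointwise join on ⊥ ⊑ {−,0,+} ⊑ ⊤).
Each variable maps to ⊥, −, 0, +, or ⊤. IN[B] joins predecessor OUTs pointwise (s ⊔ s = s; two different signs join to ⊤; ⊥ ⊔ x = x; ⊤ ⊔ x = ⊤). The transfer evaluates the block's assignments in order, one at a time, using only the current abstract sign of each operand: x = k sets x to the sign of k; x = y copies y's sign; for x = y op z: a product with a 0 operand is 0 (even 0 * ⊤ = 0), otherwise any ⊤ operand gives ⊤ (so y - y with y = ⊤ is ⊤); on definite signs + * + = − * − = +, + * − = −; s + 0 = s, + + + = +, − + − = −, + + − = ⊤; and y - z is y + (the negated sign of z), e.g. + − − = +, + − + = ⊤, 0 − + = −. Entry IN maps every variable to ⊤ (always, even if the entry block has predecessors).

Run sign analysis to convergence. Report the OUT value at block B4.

Fixpoint table:
  B0: | IN=(all ⊤) | OUT=(all ⊤)
  B1: | IN=(all ⊤) | OUT={a:+; rest ⊤}
  B2: | IN={a:+; rest ⊤} | OUT={a:+; rest ⊤}
  B3: | IN={a:+; rest ⊤} | OUT={a:+, d:-; rest ⊤}
  B4: | IN={a:+, d:-; rest ⊤} | OUT={a:+, d:-; rest ⊤}

Merge at B4: IN[B4] = OUT[B3] = {a: +, b: ⊤, c: ⊤, d: -, e: ⊤, f: ⊤}
Applying B4's transfer function to that IN value gives OUT[B4] (row B4 above).

Answer: {a: +, b: ⊤, c: ⊤, d: -, e: ⊤, f: ⊤}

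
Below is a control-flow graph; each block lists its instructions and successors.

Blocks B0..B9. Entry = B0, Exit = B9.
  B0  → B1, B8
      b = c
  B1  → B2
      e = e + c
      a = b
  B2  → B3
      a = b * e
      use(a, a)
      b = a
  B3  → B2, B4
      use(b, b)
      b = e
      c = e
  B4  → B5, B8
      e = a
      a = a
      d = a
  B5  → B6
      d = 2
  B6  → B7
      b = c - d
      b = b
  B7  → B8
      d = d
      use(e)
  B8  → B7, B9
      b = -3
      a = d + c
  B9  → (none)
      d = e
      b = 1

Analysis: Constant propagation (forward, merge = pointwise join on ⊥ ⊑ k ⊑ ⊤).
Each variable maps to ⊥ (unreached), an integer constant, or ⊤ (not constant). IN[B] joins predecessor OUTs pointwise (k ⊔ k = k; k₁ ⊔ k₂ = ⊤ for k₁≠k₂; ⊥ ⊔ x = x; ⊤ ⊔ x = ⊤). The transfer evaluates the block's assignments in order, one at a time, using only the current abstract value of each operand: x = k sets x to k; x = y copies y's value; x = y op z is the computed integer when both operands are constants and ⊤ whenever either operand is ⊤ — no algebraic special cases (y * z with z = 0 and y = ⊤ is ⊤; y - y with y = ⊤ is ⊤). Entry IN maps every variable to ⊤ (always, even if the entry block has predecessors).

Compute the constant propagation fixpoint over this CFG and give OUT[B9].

Fixpoint table:
  B0:   IN=(all ⊤)   OUT=(all ⊤)
  B1:   IN=(all ⊤)   OUT=(all ⊤)
  B2:   IN=(all ⊤)   OUT=(all ⊤)
  B3:   IN=(all ⊤)   OUT=(all ⊤)
  B4:   IN=(all ⊤)   OUT=(all ⊤)
  B5:   IN=(all ⊤)   OUT={d:2; rest ⊤}
  B6:   IN={d:2; rest ⊤}   OUT={d:2; rest ⊤}
  B7:   IN=(all ⊤)   OUT=(all ⊤)
  B8:   IN=(all ⊤)   OUT={b:-3; rest ⊤}
  B9:   IN={b:-3; rest ⊤}   OUT={b:1; rest ⊤}

Merge at B9: IN[B9] = OUT[B8] = {a: ⊤, b: -3, c: ⊤, d: ⊤, e: ⊤, f: ⊤}
Applying B9's transfer function to that IN value gives OUT[B9] (row B9 above).

Answer: {a: ⊤, b: 1, c: ⊤, d: ⊤, e: ⊤, f: ⊤}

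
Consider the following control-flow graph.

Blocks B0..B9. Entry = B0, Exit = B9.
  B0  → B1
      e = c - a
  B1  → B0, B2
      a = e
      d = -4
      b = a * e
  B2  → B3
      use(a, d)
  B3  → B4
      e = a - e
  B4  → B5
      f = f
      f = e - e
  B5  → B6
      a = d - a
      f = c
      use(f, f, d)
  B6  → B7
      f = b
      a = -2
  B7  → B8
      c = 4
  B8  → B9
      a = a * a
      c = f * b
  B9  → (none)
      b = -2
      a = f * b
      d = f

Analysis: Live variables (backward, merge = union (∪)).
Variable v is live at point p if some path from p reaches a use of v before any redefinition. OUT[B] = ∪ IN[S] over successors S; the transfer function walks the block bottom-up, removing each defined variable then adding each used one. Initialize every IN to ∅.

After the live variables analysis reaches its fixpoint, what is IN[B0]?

Answer: {a, c, f}

Derivation:
Converged values:
  B0:  IN={a, c, f}  OUT={c, e, f}
  B1:  IN={c, e, f}  OUT={a, b, c, d, e, f}
  B2:  IN={a, b, c, d, e, f}  OUT={a, b, c, d, e, f}
  B3:  IN={a, b, c, d, e, f}  OUT={a, b, c, d, e, f}
  B4:  IN={a, b, c, d, e, f}  OUT={a, b, c, d}
  B5:  IN={a, b, c, d}  OUT={b}
  B6:  IN={b}  OUT={a, b, f}
  B7:  IN={a, b, f}  OUT={a, b, f}
  B8:  IN={a, b, f}  OUT={f}
  B9:  IN={f}  OUT={}

Merge at B0: OUT[B0] = IN[B1] = {c, e, f}
Applying B0's transfer function to that OUT value gives IN[B0] (row B0 above).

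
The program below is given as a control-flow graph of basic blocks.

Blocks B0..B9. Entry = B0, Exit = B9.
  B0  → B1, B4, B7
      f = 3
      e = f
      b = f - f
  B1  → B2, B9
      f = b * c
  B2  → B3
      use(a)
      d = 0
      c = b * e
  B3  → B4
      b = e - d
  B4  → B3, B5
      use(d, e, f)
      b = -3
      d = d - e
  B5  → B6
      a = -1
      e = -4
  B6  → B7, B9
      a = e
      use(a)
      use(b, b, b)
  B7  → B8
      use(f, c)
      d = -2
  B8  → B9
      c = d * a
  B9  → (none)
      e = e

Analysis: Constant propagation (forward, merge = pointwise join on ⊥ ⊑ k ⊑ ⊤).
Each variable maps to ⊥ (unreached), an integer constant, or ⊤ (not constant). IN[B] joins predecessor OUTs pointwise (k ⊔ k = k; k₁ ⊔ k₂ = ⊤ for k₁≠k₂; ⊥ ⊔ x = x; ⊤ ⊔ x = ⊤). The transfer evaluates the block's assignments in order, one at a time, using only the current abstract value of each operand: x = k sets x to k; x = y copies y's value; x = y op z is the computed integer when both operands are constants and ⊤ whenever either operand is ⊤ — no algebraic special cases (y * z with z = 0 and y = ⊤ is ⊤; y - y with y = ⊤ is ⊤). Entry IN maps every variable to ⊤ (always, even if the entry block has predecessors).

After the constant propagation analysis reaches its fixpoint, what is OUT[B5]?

Answer: {a: -1, b: -3, c: ⊤, d: ⊤, e: -4, f: ⊤}

Working:
Converged values:
  B0:   IN=(all ⊤)   OUT={b:0, e:3, f:3; rest ⊤}
  B1:   IN={b:0, e:3, f:3; rest ⊤}   OUT={b:0, e:3; rest ⊤}
  B2:   IN={b:0, e:3; rest ⊤}   OUT={b:0, c:0, d:0, e:3; rest ⊤}
  B3:   IN={e:3; rest ⊤}   OUT={e:3; rest ⊤}
  B4:   IN={e:3; rest ⊤}   OUT={b:-3, e:3; rest ⊤}
  B5:   IN={b:-3, e:3; rest ⊤}   OUT={a:-1, b:-3, e:-4; rest ⊤}
  B6:   IN={a:-1, b:-3, e:-4; rest ⊤}   OUT={a:-4, b:-3, e:-4; rest ⊤}
  B7:   IN=(all ⊤)   OUT={d:-2; rest ⊤}
  B8:   IN={d:-2; rest ⊤}   OUT={d:-2; rest ⊤}
  B9:   IN=(all ⊤)   OUT=(all ⊤)

Merge at B5: IN[B5] = OUT[B4] = {a: ⊤, b: -3, c: ⊤, d: ⊤, e: 3, f: ⊤}
Applying B5's transfer function to that IN value gives OUT[B5] (row B5 above).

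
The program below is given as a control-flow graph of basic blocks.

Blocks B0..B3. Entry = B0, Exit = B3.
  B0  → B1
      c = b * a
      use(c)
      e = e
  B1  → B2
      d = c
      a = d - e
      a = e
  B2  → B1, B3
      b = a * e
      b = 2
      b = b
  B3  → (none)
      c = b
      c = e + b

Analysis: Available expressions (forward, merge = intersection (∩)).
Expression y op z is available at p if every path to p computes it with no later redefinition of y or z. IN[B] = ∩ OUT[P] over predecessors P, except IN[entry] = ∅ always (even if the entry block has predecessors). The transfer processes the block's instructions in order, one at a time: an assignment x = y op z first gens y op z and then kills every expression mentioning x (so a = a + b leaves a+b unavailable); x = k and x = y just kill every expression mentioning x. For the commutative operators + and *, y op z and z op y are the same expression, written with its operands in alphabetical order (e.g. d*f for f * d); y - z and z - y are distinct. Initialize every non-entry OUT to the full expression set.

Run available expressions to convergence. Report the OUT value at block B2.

Answer: {a*e, d-e}

Trace:
Fixpoint table:
  B0:  IN={}  OUT={a*b}
  B1:  IN={}  OUT={d-e}
  B2:  IN={d-e}  OUT={a*e, d-e}
  B3:  IN={a*e, d-e}  OUT={a*e, b+e, d-e}

Merge at B2: IN[B2] = OUT[B1] = {d-e}
Applying B2's transfer function to that IN value gives OUT[B2] (row B2 above).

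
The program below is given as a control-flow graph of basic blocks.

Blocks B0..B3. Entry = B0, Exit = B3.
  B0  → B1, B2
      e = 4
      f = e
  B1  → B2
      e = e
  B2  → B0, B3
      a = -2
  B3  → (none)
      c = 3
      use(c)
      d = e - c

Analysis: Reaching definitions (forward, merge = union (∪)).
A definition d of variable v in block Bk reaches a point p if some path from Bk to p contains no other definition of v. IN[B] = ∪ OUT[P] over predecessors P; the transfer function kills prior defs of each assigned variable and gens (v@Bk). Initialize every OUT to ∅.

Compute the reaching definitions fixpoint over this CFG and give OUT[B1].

Fixpoint table:
  B0: | IN={a@B2, e@B0, e@B1, f@B0} | OUT={a@B2, e@B0, f@B0}
  B1: | IN={a@B2, e@B0, f@B0} | OUT={a@B2, e@B1, f@B0}
  B2: | IN={a@B2, e@B0, e@B1, f@B0} | OUT={a@B2, e@B0, e@B1, f@B0}
  B3: | IN={a@B2, e@B0, e@B1, f@B0} | OUT={a@B2, c@B3, d@B3, e@B0, e@B1, f@B0}

Merge at B1: IN[B1] = OUT[B0] = {a@B2, e@B0, f@B0}
Applying B1's transfer function to that IN value gives OUT[B1] (row B1 above).

Answer: {a@B2, e@B1, f@B0}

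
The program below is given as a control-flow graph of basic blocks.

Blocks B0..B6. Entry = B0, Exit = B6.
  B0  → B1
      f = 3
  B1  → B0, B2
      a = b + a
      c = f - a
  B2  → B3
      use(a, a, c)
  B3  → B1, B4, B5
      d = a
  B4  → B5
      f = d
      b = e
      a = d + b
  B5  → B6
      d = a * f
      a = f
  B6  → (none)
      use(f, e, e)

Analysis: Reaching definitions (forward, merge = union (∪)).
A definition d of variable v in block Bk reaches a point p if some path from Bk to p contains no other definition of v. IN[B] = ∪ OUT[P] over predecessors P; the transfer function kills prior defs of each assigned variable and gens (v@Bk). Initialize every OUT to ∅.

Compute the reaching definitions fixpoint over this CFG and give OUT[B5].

Answer: {a@B5, b@B4, c@B1, d@B5, f@B0, f@B4}

Trace:
Per-block solution:
  B0: | IN={a@B1, c@B1, d@B3, f@B0} | OUT={a@B1, c@B1, d@B3, f@B0}
  B1: | IN={a@B1, c@B1, d@B3, f@B0} | OUT={a@B1, c@B1, d@B3, f@B0}
  B2: | IN={a@B1, c@B1, d@B3, f@B0} | OUT={a@B1, c@B1, d@B3, f@B0}
  B3: | IN={a@B1, c@B1, d@B3, f@B0} | OUT={a@B1, c@B1, d@B3, f@B0}
  B4: | IN={a@B1, c@B1, d@B3, f@B0} | OUT={a@B4, b@B4, c@B1, d@B3, f@B4}
  B5: | IN={a@B1, a@B4, b@B4, c@B1, d@B3, f@B0, f@B4} | OUT={a@B5, b@B4, c@B1, d@B5, f@B0, f@B4}
  B6: | IN={a@B5, b@B4, c@B1, d@B5, f@B0, f@B4} | OUT={a@B5, b@B4, c@B1, d@B5, f@B0, f@B4}

Merge at B5: IN[B5] = OUT[B3] ⊔ OUT[B4] = {a@B1, a@B4, b@B4, c@B1, d@B3, f@B0, f@B4}
Applying B5's transfer function to that IN value gives OUT[B5] (row B5 above).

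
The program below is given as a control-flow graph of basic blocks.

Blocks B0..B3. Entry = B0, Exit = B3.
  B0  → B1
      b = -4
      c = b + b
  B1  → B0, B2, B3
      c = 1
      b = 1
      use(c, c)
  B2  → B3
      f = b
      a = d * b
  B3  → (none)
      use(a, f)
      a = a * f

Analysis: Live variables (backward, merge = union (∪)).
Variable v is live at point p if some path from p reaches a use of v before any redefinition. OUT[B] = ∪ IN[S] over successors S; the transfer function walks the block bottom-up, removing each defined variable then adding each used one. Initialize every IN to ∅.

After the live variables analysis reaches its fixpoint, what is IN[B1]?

Per-block solution:
  B0:  IN={a, d, f}  OUT={a, d, f}
  B1:  IN={a, d, f}  OUT={a, b, d, f}
  B2:  IN={b, d}  OUT={a, f}
  B3:  IN={a, f}  OUT={}

Merge at B1: OUT[B1] = IN[B0] ⊔ IN[B2] ⊔ IN[B3] = {a, b, d, f}
Applying B1's transfer function to that OUT value gives IN[B1] (row B1 above).

Answer: {a, d, f}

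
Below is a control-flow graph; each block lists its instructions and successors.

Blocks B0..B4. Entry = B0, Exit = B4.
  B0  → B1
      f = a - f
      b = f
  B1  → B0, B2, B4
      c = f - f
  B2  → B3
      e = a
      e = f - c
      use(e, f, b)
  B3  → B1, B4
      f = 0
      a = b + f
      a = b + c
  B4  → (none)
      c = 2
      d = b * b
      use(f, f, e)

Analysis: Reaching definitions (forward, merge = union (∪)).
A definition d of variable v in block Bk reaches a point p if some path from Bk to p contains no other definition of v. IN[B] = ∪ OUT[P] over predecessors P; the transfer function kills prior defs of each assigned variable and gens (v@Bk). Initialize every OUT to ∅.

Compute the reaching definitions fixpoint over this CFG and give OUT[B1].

Answer: {a@B3, b@B0, c@B1, e@B2, f@B0, f@B3}

Trace:
Per-block solution:
  B0: | IN={a@B3, b@B0, c@B1, e@B2, f@B0, f@B3} | OUT={a@B3, b@B0, c@B1, e@B2, f@B0}
  B1: | IN={a@B3, b@B0, c@B1, e@B2, f@B0, f@B3} | OUT={a@B3, b@B0, c@B1, e@B2, f@B0, f@B3}
  B2: | IN={a@B3, b@B0, c@B1, e@B2, f@B0, f@B3} | OUT={a@B3, b@B0, c@B1, e@B2, f@B0, f@B3}
  B3: | IN={a@B3, b@B0, c@B1, e@B2, f@B0, f@B3} | OUT={a@B3, b@B0, c@B1, e@B2, f@B3}
  B4: | IN={a@B3, b@B0, c@B1, e@B2, f@B0, f@B3} | OUT={a@B3, b@B0, c@B4, d@B4, e@B2, f@B0, f@B3}

Merge at B1: IN[B1] = OUT[B0] ⊔ OUT[B3] = {a@B3, b@B0, c@B1, e@B2, f@B0, f@B3}
Applying B1's transfer function to that IN value gives OUT[B1] (row B1 above).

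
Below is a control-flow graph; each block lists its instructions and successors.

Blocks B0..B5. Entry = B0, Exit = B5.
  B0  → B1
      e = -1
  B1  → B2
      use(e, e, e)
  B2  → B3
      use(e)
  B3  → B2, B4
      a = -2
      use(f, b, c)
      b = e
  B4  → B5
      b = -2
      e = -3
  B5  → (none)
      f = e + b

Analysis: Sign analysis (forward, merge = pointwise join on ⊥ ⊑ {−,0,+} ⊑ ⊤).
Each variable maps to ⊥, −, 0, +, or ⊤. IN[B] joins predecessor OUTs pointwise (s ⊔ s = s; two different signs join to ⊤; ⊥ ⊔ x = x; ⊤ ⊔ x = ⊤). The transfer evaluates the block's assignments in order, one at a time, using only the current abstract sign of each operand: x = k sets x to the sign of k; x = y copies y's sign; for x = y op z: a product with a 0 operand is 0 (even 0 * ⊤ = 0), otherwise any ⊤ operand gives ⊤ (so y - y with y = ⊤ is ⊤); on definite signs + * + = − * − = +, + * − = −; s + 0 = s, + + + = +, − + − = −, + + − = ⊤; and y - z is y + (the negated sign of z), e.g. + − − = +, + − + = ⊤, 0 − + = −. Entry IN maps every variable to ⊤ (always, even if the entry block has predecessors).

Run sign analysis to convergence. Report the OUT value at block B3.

Fixpoint table:
  B0: | IN=(all ⊤) | OUT={e:-; rest ⊤}
  B1: | IN={e:-; rest ⊤} | OUT={e:-; rest ⊤}
  B2: | IN={e:-; rest ⊤} | OUT={e:-; rest ⊤}
  B3: | IN={e:-; rest ⊤} | OUT={a:-, b:-, e:-; rest ⊤}
  B4: | IN={a:-, b:-, e:-; rest ⊤} | OUT={a:-, b:-, e:-; rest ⊤}
  B5: | IN={a:-, b:-, e:-; rest ⊤} | OUT={a:-, b:-, e:-, f:-; rest ⊤}

Merge at B3: IN[B3] = OUT[B2] = {a: ⊤, b: ⊤, c: ⊤, d: ⊤, e: -, f: ⊤}
Applying B3's transfer function to that IN value gives OUT[B3] (row B3 above).

Answer: {a: -, b: -, c: ⊤, d: ⊤, e: -, f: ⊤}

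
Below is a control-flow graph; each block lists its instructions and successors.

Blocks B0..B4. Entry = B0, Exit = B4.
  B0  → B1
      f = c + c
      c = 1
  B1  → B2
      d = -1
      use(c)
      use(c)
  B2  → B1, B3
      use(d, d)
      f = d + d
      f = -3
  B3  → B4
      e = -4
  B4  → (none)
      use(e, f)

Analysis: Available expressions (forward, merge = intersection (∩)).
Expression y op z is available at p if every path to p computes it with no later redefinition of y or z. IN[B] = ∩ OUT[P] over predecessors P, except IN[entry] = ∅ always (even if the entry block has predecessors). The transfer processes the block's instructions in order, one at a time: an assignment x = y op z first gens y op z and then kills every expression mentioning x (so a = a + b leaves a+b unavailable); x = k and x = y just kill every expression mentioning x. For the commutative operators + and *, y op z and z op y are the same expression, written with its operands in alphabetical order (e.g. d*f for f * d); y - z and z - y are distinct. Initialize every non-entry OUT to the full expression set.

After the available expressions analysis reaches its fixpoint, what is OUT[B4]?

Answer: {d+d}

Trace:
Converged values:
  B0:  IN={}  OUT={}
  B1:  IN={}  OUT={}
  B2:  IN={}  OUT={d+d}
  B3:  IN={d+d}  OUT={d+d}
  B4:  IN={d+d}  OUT={d+d}

Merge at B4: IN[B4] = OUT[B3] = {d+d}
Applying B4's transfer function to that IN value gives OUT[B4] (row B4 above).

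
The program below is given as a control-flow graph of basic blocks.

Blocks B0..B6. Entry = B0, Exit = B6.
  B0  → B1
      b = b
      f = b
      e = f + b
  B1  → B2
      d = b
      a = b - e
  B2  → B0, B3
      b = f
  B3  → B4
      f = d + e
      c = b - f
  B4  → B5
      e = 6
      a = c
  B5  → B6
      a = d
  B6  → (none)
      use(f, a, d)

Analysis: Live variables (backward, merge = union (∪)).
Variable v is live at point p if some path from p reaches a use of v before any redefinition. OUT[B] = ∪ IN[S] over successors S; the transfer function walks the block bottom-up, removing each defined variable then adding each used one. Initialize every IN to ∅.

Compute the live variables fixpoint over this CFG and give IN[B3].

Per-block solution:
  B0: | IN={b} | OUT={b, e, f}
  B1: | IN={b, e, f} | OUT={d, e, f}
  B2: | IN={d, e, f} | OUT={b, d, e}
  B3: | IN={b, d, e} | OUT={c, d, f}
  B4: | IN={c, d, f} | OUT={d, f}
  B5: | IN={d, f} | OUT={a, d, f}
  B6: | IN={a, d, f} | OUT={}

Merge at B3: OUT[B3] = IN[B4] = {c, d, f}
Applying B3's transfer function to that OUT value gives IN[B3] (row B3 above).

Answer: {b, d, e}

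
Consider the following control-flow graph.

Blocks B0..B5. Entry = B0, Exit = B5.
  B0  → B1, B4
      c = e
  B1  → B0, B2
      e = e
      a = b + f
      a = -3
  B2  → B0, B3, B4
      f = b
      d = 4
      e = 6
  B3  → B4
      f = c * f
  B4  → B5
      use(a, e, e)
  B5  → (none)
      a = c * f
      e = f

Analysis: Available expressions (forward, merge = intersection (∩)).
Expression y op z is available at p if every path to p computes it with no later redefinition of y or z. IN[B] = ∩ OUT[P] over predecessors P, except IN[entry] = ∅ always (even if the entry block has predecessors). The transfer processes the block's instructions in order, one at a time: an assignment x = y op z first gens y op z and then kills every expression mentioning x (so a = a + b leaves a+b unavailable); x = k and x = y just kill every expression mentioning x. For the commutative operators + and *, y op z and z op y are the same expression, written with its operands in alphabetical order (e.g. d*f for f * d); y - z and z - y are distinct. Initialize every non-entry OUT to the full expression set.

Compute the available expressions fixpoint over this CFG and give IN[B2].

Per-block solution:
  B0: | IN={} | OUT={}
  B1: | IN={} | OUT={b+f}
  B2: | IN={b+f} | OUT={}
  B3: | IN={} | OUT={}
  B4: | IN={} | OUT={}
  B5: | IN={} | OUT={c*f}

Merge at B2: IN[B2] = OUT[B1] = {b+f}

Answer: {b+f}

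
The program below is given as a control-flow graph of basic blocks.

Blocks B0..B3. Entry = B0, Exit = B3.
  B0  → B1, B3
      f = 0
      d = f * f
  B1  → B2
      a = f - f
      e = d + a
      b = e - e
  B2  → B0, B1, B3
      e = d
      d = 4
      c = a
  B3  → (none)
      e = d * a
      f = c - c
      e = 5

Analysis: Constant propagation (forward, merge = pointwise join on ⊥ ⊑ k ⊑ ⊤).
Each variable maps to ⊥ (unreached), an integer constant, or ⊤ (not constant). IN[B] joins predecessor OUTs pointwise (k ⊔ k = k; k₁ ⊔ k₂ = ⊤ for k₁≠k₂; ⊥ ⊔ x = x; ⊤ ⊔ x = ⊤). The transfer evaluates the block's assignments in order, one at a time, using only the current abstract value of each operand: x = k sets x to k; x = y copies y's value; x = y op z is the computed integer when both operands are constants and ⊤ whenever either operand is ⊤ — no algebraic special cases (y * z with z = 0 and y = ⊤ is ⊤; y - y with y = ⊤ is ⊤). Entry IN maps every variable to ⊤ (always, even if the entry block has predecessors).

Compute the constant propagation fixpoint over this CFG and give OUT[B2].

Answer: {a: 0, b: ⊤, c: 0, d: 4, e: ⊤, f: 0}

Derivation:
Fixpoint table:
  B0:  IN=(all ⊤)  OUT={d:0, f:0; rest ⊤}
  B1:  IN={f:0; rest ⊤}  OUT={a:0, f:0; rest ⊤}
  B2:  IN={a:0, f:0; rest ⊤}  OUT={a:0, c:0, d:4, f:0; rest ⊤}
  B3:  IN={f:0; rest ⊤}  OUT={e:5; rest ⊤}

Merge at B2: IN[B2] = OUT[B1] = {a: 0, b: ⊤, c: ⊤, d: ⊤, e: ⊤, f: 0}
Applying B2's transfer function to that IN value gives OUT[B2] (row B2 above).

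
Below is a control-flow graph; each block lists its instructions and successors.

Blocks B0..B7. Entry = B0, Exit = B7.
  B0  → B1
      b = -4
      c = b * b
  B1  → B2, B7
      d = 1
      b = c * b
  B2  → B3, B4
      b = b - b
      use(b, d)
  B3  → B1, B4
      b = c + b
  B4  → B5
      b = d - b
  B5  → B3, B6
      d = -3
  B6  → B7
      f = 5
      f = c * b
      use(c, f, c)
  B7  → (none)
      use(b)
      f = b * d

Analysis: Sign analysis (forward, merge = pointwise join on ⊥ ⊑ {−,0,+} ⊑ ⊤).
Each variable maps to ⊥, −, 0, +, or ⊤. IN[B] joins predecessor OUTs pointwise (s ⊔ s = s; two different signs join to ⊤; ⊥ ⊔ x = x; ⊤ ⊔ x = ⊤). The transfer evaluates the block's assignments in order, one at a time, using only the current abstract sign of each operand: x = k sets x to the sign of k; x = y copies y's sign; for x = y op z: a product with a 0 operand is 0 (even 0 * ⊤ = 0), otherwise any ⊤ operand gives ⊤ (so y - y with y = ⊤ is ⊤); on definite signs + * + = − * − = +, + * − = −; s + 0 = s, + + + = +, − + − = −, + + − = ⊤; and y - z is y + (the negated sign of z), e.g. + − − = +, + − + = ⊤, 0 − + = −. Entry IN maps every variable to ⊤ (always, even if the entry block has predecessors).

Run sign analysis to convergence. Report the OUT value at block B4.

Converged values:
  B0: | IN=(all ⊤) | OUT={b:-, c:+; rest ⊤}
  B1: | IN={c:+; rest ⊤} | OUT={c:+, d:+; rest ⊤}
  B2: | IN={c:+, d:+; rest ⊤} | OUT={c:+, d:+; rest ⊤}
  B3: | IN={c:+; rest ⊤} | OUT={c:+; rest ⊤}
  B4: | IN={c:+; rest ⊤} | OUT={c:+; rest ⊤}
  B5: | IN={c:+; rest ⊤} | OUT={c:+, d:-; rest ⊤}
  B6: | IN={c:+, d:-; rest ⊤} | OUT={c:+, d:-; rest ⊤}
  B7: | IN={c:+; rest ⊤} | OUT={c:+; rest ⊤}

Merge at B4: IN[B4] = OUT[B2] ⊔ OUT[B3] = {a: ⊤, b: ⊤, c: +, d: ⊤, e: ⊤, f: ⊤}
Applying B4's transfer function to that IN value gives OUT[B4] (row B4 above).

Answer: {a: ⊤, b: ⊤, c: +, d: ⊤, e: ⊤, f: ⊤}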